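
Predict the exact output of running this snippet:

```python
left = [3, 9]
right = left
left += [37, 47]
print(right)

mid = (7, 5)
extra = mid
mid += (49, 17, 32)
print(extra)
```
[3, 9, 37, 47]
(7, 5)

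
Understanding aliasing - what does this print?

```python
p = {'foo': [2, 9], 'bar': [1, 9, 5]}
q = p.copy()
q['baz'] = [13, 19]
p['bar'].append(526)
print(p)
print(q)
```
{'foo': [2, 9], 'bar': [1, 9, 5, 526]}
{'foo': [2, 9], 'bar': [1, 9, 5, 526], 'baz': [13, 19]}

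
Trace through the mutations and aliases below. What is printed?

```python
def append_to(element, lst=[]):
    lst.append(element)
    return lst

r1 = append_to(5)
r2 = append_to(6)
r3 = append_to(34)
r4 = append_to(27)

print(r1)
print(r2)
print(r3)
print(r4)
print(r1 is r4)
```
[5, 6, 34, 27]
[5, 6, 34, 27]
[5, 6, 34, 27]
[5, 6, 34, 27]
True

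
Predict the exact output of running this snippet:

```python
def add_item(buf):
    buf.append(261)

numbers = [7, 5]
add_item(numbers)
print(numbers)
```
[7, 5, 261]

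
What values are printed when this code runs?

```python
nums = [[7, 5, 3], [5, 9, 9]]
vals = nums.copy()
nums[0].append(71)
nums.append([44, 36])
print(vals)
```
[[7, 5, 3, 71], [5, 9, 9]]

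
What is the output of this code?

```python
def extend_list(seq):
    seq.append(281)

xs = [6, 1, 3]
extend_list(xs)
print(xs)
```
[6, 1, 3, 281]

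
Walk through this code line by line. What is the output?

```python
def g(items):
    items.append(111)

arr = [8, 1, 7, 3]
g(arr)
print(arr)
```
[8, 1, 7, 3, 111]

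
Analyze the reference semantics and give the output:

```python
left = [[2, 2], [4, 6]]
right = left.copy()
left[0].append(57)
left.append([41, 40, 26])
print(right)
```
[[2, 2, 57], [4, 6]]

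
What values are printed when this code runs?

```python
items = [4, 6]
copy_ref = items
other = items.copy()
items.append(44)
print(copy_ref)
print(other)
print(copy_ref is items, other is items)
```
[4, 6, 44]
[4, 6]
True False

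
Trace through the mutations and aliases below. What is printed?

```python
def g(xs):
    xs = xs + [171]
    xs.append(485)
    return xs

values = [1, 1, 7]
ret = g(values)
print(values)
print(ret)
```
[1, 1, 7]
[1, 1, 7, 171, 485]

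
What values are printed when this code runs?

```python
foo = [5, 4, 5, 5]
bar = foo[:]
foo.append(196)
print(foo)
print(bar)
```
[5, 4, 5, 5, 196]
[5, 4, 5, 5]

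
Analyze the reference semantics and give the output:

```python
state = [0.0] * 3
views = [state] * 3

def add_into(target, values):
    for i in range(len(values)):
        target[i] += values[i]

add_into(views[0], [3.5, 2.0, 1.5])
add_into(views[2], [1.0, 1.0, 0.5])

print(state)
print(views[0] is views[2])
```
[4.5, 3.0, 2.0]
True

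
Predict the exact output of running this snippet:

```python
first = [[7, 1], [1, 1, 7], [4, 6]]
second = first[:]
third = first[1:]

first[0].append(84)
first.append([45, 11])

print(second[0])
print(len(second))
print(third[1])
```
[7, 1, 84]
3
[4, 6]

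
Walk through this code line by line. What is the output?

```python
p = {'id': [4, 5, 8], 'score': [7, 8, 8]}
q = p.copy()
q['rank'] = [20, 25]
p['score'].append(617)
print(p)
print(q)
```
{'id': [4, 5, 8], 'score': [7, 8, 8, 617]}
{'id': [4, 5, 8], 'score': [7, 8, 8, 617], 'rank': [20, 25]}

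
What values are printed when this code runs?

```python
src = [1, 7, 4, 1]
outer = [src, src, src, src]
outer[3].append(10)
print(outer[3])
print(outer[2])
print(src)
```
[1, 7, 4, 1, 10]
[1, 7, 4, 1, 10]
[1, 7, 4, 1, 10]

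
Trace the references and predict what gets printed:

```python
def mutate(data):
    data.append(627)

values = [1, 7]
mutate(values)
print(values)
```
[1, 7, 627]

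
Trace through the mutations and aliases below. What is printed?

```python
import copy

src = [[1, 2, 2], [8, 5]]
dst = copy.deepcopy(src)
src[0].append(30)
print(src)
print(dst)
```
[[1, 2, 2, 30], [8, 5]]
[[1, 2, 2], [8, 5]]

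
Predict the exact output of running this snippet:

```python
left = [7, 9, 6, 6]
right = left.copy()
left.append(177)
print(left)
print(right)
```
[7, 9, 6, 6, 177]
[7, 9, 6, 6]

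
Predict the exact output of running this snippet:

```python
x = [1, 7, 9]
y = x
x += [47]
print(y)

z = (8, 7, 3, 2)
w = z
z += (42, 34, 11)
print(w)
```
[1, 7, 9, 47]
(8, 7, 3, 2)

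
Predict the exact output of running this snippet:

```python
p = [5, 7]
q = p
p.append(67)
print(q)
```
[5, 7, 67]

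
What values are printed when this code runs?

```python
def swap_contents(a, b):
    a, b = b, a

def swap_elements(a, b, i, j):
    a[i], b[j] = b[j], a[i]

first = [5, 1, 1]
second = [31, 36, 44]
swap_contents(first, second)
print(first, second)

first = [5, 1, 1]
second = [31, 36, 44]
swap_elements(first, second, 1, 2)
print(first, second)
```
[5, 1, 1] [31, 36, 44]
[5, 44, 1] [31, 36, 1]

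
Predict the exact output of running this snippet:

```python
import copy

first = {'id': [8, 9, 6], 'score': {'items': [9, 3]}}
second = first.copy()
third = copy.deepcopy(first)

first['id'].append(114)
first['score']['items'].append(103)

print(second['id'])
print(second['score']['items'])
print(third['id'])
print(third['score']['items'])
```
[8, 9, 6, 114]
[9, 3, 103]
[8, 9, 6]
[9, 3]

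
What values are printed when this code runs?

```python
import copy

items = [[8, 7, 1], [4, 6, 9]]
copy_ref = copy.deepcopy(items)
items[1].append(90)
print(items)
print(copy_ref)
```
[[8, 7, 1], [4, 6, 9, 90]]
[[8, 7, 1], [4, 6, 9]]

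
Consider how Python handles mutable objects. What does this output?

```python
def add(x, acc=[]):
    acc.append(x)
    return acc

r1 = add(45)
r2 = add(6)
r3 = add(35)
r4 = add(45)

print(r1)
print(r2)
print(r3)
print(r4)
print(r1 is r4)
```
[45, 6, 35, 45]
[45, 6, 35, 45]
[45, 6, 35, 45]
[45, 6, 35, 45]
True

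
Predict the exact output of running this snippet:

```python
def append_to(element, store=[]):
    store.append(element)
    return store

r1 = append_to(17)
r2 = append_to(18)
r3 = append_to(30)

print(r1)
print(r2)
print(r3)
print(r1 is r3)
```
[17, 18, 30]
[17, 18, 30]
[17, 18, 30]
True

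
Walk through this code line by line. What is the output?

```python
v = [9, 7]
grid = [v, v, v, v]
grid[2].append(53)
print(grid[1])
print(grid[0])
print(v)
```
[9, 7, 53]
[9, 7, 53]
[9, 7, 53]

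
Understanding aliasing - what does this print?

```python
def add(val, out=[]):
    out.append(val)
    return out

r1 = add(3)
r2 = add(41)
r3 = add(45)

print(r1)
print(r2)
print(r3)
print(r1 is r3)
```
[3, 41, 45]
[3, 41, 45]
[3, 41, 45]
True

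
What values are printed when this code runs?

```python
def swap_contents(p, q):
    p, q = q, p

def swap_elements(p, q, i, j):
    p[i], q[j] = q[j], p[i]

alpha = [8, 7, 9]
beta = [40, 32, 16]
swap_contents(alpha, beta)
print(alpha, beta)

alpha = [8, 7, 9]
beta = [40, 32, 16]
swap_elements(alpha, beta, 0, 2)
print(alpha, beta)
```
[8, 7, 9] [40, 32, 16]
[16, 7, 9] [40, 32, 8]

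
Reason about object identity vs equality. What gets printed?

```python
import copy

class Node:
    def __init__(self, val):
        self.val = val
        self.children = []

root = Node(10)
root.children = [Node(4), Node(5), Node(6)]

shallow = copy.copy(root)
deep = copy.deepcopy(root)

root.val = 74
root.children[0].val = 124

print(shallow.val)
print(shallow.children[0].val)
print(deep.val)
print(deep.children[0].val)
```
10
124
10
4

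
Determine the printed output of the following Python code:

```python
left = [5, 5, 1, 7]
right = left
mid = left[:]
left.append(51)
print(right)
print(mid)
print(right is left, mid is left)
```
[5, 5, 1, 7, 51]
[5, 5, 1, 7]
True False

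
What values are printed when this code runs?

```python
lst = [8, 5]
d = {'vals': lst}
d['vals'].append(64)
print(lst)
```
[8, 5, 64]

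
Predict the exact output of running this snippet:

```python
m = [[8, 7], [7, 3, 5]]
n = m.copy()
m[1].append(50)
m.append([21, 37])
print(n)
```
[[8, 7], [7, 3, 5, 50]]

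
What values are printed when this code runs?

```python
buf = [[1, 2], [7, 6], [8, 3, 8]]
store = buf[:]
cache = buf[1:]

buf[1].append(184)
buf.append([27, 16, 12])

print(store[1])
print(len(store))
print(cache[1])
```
[7, 6, 184]
3
[8, 3, 8]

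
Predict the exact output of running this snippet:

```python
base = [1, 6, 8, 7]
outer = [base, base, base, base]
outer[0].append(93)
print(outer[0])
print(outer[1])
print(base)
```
[1, 6, 8, 7, 93]
[1, 6, 8, 7, 93]
[1, 6, 8, 7, 93]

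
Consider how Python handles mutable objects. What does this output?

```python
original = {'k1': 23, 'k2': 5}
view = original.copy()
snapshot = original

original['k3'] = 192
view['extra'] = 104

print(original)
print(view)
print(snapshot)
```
{'k1': 23, 'k2': 5, 'k3': 192}
{'k1': 23, 'k2': 5, 'extra': 104}
{'k1': 23, 'k2': 5, 'k3': 192}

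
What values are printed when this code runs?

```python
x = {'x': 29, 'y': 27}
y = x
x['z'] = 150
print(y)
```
{'x': 29, 'y': 27, 'z': 150}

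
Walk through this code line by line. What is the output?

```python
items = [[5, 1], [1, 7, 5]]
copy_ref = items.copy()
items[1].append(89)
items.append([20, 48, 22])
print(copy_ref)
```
[[5, 1], [1, 7, 5, 89]]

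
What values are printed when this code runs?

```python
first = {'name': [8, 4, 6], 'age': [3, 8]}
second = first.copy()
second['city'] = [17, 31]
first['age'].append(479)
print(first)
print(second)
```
{'name': [8, 4, 6], 'age': [3, 8, 479]}
{'name': [8, 4, 6], 'age': [3, 8, 479], 'city': [17, 31]}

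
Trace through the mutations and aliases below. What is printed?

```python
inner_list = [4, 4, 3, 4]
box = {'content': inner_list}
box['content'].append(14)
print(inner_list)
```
[4, 4, 3, 4, 14]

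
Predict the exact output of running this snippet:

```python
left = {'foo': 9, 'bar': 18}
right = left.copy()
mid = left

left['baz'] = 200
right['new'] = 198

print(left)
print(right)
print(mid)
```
{'foo': 9, 'bar': 18, 'baz': 200}
{'foo': 9, 'bar': 18, 'new': 198}
{'foo': 9, 'bar': 18, 'baz': 200}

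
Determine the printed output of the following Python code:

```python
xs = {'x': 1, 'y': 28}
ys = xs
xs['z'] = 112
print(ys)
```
{'x': 1, 'y': 28, 'z': 112}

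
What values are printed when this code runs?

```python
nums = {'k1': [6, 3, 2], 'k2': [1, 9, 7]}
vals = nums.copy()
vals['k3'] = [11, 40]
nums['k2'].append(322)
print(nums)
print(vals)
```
{'k1': [6, 3, 2], 'k2': [1, 9, 7, 322]}
{'k1': [6, 3, 2], 'k2': [1, 9, 7, 322], 'k3': [11, 40]}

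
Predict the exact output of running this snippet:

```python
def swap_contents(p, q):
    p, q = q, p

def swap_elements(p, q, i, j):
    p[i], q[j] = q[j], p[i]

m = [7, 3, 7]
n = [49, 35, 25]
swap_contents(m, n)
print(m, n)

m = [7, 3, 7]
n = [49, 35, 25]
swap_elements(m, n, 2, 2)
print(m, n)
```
[7, 3, 7] [49, 35, 25]
[7, 3, 25] [49, 35, 7]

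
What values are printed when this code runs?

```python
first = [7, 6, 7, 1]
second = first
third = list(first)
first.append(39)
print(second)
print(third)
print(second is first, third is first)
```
[7, 6, 7, 1, 39]
[7, 6, 7, 1]
True False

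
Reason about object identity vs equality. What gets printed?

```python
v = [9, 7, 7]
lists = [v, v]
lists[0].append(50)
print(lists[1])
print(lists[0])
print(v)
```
[9, 7, 7, 50]
[9, 7, 7, 50]
[9, 7, 7, 50]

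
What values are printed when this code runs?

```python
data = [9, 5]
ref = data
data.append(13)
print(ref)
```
[9, 5, 13]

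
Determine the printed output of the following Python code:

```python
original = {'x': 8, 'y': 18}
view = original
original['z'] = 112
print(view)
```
{'x': 8, 'y': 18, 'z': 112}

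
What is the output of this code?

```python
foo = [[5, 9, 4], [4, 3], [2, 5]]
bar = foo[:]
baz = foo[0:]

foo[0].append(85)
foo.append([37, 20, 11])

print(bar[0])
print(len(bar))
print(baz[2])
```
[5, 9, 4, 85]
3
[2, 5]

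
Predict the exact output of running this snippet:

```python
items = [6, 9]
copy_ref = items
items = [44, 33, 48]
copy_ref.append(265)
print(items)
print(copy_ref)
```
[44, 33, 48]
[6, 9, 265]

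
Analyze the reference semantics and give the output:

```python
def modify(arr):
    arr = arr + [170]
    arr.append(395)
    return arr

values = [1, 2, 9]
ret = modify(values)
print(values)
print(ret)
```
[1, 2, 9]
[1, 2, 9, 170, 395]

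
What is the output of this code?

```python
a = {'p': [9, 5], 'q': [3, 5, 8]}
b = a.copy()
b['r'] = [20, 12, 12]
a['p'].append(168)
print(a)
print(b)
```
{'p': [9, 5, 168], 'q': [3, 5, 8]}
{'p': [9, 5, 168], 'q': [3, 5, 8], 'r': [20, 12, 12]}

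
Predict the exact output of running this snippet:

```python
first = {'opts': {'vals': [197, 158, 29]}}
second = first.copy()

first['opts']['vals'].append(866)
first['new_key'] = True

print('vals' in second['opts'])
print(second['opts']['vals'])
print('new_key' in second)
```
True
[197, 158, 29, 866]
False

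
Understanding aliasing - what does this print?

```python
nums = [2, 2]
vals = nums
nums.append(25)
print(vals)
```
[2, 2, 25]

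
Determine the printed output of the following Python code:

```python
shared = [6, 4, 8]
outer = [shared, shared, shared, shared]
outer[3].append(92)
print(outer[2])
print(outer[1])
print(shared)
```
[6, 4, 8, 92]
[6, 4, 8, 92]
[6, 4, 8, 92]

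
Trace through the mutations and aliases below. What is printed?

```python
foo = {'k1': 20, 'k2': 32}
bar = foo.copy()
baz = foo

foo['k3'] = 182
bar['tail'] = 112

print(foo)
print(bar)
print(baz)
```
{'k1': 20, 'k2': 32, 'k3': 182}
{'k1': 20, 'k2': 32, 'tail': 112}
{'k1': 20, 'k2': 32, 'k3': 182}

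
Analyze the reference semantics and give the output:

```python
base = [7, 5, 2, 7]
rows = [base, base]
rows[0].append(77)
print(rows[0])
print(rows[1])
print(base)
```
[7, 5, 2, 7, 77]
[7, 5, 2, 7, 77]
[7, 5, 2, 7, 77]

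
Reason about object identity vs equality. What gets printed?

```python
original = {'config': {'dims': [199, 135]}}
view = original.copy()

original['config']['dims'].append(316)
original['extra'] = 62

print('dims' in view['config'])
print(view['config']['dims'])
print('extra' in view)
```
True
[199, 135, 316]
False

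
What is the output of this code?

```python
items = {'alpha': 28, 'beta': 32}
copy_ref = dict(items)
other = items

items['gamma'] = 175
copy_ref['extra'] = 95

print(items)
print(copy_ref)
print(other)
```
{'alpha': 28, 'beta': 32, 'gamma': 175}
{'alpha': 28, 'beta': 32, 'extra': 95}
{'alpha': 28, 'beta': 32, 'gamma': 175}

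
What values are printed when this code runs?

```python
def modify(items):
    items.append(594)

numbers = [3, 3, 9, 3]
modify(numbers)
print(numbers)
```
[3, 3, 9, 3, 594]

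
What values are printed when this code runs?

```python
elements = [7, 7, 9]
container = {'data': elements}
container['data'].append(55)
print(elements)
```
[7, 7, 9, 55]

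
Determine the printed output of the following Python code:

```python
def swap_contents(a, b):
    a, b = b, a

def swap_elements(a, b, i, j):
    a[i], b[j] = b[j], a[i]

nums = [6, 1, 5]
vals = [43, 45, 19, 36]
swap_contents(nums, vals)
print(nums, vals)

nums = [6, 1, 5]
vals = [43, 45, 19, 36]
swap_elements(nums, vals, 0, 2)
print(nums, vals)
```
[6, 1, 5] [43, 45, 19, 36]
[19, 1, 5] [43, 45, 6, 36]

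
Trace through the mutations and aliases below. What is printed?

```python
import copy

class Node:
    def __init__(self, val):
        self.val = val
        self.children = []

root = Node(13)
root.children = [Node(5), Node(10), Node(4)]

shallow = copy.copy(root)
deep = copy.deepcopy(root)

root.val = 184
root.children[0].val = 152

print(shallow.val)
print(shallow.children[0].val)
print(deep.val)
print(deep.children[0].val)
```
13
152
13
5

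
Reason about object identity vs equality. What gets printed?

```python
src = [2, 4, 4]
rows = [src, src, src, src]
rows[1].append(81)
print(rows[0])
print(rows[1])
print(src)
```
[2, 4, 4, 81]
[2, 4, 4, 81]
[2, 4, 4, 81]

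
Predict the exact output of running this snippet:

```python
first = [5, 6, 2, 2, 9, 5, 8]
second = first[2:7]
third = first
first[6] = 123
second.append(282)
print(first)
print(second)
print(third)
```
[5, 6, 2, 2, 9, 5, 123]
[2, 2, 9, 5, 8, 282]
[5, 6, 2, 2, 9, 5, 123]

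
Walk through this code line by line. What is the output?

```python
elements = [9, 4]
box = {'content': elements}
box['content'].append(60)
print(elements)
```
[9, 4, 60]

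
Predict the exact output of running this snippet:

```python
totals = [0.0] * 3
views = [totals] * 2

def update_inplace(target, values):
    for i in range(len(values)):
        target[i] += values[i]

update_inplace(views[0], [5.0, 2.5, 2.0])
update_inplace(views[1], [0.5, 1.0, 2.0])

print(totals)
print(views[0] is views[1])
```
[5.5, 3.5, 4.0]
True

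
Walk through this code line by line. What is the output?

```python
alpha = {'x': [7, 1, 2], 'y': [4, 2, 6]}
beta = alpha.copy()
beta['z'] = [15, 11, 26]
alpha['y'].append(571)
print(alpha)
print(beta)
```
{'x': [7, 1, 2], 'y': [4, 2, 6, 571]}
{'x': [7, 1, 2], 'y': [4, 2, 6, 571], 'z': [15, 11, 26]}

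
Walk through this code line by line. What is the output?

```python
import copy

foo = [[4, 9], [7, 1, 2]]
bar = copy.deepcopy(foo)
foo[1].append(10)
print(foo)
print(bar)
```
[[4, 9], [7, 1, 2, 10]]
[[4, 9], [7, 1, 2]]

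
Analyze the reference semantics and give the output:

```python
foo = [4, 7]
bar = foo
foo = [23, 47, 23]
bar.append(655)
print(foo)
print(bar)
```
[23, 47, 23]
[4, 7, 655]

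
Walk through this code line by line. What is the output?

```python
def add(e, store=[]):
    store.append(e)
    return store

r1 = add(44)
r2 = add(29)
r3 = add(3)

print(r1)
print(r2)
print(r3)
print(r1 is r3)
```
[44, 29, 3]
[44, 29, 3]
[44, 29, 3]
True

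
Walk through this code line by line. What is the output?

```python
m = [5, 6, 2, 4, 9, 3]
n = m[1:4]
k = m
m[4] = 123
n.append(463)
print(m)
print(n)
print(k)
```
[5, 6, 2, 4, 123, 3]
[6, 2, 4, 463]
[5, 6, 2, 4, 123, 3]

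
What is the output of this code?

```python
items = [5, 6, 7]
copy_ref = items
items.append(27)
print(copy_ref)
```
[5, 6, 7, 27]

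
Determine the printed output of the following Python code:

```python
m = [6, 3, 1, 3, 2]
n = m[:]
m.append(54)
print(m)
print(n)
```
[6, 3, 1, 3, 2, 54]
[6, 3, 1, 3, 2]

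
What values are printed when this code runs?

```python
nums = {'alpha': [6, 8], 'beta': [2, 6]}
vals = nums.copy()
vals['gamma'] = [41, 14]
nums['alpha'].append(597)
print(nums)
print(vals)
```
{'alpha': [6, 8, 597], 'beta': [2, 6]}
{'alpha': [6, 8, 597], 'beta': [2, 6], 'gamma': [41, 14]}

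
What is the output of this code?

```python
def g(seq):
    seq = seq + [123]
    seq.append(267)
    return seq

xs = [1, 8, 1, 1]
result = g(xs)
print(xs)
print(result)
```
[1, 8, 1, 1]
[1, 8, 1, 1, 123, 267]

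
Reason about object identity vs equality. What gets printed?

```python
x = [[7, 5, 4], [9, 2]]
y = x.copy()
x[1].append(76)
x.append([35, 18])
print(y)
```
[[7, 5, 4], [9, 2, 76]]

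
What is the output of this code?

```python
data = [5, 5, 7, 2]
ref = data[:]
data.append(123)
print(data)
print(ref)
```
[5, 5, 7, 2, 123]
[5, 5, 7, 2]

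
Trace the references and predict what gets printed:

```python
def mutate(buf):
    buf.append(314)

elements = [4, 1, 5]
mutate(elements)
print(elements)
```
[4, 1, 5, 314]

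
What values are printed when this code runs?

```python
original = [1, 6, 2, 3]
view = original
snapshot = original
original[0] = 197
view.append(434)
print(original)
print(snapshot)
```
[197, 6, 2, 3, 434]
[197, 6, 2, 3, 434]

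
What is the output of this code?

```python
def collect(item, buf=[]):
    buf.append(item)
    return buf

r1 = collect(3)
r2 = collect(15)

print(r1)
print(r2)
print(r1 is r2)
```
[3, 15]
[3, 15]
True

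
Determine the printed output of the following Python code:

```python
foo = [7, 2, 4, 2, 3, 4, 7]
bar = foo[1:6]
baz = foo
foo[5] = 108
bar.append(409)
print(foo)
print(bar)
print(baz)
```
[7, 2, 4, 2, 3, 108, 7]
[2, 4, 2, 3, 4, 409]
[7, 2, 4, 2, 3, 108, 7]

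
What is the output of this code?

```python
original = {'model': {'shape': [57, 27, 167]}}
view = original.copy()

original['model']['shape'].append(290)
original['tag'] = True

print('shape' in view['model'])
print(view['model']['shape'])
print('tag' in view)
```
True
[57, 27, 167, 290]
False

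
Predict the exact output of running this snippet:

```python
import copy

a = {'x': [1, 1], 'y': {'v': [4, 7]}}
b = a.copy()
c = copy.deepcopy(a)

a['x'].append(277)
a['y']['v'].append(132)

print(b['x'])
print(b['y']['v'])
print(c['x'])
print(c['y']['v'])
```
[1, 1, 277]
[4, 7, 132]
[1, 1]
[4, 7]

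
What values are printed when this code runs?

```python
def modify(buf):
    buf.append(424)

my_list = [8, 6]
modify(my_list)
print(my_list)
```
[8, 6, 424]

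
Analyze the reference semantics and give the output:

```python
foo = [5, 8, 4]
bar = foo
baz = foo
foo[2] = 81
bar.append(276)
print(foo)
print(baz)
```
[5, 8, 81, 276]
[5, 8, 81, 276]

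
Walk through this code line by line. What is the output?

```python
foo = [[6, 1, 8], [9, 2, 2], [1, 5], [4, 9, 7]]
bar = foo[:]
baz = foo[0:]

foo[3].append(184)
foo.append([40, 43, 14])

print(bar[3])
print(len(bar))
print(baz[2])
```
[4, 9, 7, 184]
4
[1, 5]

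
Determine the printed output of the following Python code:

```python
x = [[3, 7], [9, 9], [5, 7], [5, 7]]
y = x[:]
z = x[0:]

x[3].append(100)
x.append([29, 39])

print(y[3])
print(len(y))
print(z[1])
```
[5, 7, 100]
4
[9, 9]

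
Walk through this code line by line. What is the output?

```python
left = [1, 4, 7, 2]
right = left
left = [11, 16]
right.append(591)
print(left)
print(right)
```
[11, 16]
[1, 4, 7, 2, 591]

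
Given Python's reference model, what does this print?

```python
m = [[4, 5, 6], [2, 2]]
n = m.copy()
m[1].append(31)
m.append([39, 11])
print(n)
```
[[4, 5, 6], [2, 2, 31]]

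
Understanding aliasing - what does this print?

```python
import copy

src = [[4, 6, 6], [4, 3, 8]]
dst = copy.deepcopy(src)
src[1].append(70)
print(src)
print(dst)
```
[[4, 6, 6], [4, 3, 8, 70]]
[[4, 6, 6], [4, 3, 8]]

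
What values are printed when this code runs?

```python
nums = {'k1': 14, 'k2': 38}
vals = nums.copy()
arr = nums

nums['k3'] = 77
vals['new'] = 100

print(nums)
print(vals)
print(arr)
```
{'k1': 14, 'k2': 38, 'k3': 77}
{'k1': 14, 'k2': 38, 'new': 100}
{'k1': 14, 'k2': 38, 'k3': 77}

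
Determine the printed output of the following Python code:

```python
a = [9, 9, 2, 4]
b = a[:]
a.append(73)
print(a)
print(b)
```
[9, 9, 2, 4, 73]
[9, 9, 2, 4]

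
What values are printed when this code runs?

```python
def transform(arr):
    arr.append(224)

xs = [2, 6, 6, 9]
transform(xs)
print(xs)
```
[2, 6, 6, 9, 224]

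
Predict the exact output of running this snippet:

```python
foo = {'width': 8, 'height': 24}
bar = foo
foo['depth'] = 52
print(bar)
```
{'width': 8, 'height': 24, 'depth': 52}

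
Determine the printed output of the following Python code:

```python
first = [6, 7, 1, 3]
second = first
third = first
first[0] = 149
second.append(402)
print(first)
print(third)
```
[149, 7, 1, 3, 402]
[149, 7, 1, 3, 402]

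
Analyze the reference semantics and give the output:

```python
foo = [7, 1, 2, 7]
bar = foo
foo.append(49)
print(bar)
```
[7, 1, 2, 7, 49]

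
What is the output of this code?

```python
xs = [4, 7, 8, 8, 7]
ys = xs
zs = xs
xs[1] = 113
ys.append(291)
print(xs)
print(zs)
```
[4, 113, 8, 8, 7, 291]
[4, 113, 8, 8, 7, 291]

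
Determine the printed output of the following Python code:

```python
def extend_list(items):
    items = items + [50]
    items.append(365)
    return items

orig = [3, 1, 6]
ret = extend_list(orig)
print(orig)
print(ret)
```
[3, 1, 6]
[3, 1, 6, 50, 365]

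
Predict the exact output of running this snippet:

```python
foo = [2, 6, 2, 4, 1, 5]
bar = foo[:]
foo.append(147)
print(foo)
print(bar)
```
[2, 6, 2, 4, 1, 5, 147]
[2, 6, 2, 4, 1, 5]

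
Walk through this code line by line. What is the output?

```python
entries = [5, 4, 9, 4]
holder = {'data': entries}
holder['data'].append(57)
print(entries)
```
[5, 4, 9, 4, 57]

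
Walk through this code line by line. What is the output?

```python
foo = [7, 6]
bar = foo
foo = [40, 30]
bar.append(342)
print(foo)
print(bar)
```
[40, 30]
[7, 6, 342]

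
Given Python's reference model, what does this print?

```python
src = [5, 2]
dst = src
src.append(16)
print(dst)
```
[5, 2, 16]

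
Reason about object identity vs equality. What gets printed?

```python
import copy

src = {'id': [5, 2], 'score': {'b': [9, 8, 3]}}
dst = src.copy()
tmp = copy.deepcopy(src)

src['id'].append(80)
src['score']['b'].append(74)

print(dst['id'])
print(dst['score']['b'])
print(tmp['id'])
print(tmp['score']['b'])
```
[5, 2, 80]
[9, 8, 3, 74]
[5, 2]
[9, 8, 3]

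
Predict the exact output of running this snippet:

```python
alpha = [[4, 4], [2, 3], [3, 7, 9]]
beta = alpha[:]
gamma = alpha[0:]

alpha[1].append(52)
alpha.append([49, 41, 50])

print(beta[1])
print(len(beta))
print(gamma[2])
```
[2, 3, 52]
3
[3, 7, 9]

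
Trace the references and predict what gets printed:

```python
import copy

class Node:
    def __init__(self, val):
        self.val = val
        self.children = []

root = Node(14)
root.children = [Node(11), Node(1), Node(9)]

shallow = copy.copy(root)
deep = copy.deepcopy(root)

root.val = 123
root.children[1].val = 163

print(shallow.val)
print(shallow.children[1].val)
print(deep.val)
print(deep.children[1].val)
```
14
163
14
1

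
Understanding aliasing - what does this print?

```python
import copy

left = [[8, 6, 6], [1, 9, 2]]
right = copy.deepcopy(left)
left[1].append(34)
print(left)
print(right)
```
[[8, 6, 6], [1, 9, 2, 34]]
[[8, 6, 6], [1, 9, 2]]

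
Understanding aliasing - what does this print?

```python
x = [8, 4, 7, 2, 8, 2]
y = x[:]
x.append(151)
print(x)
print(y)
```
[8, 4, 7, 2, 8, 2, 151]
[8, 4, 7, 2, 8, 2]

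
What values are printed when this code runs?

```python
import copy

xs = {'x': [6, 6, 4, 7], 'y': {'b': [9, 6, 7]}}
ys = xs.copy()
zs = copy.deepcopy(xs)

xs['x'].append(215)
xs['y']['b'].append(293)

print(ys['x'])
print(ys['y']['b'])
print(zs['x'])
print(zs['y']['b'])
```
[6, 6, 4, 7, 215]
[9, 6, 7, 293]
[6, 6, 4, 7]
[9, 6, 7]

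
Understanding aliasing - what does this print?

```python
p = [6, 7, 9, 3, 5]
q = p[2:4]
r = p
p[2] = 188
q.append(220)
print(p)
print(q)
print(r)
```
[6, 7, 188, 3, 5]
[9, 3, 220]
[6, 7, 188, 3, 5]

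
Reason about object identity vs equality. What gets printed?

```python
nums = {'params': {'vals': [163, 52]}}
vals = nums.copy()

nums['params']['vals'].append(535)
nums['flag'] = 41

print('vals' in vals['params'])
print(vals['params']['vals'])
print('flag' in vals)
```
True
[163, 52, 535]
False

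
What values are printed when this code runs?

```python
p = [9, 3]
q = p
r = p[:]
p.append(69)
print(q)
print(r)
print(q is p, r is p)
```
[9, 3, 69]
[9, 3]
True False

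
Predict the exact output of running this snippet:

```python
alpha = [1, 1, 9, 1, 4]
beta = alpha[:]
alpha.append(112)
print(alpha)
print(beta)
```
[1, 1, 9, 1, 4, 112]
[1, 1, 9, 1, 4]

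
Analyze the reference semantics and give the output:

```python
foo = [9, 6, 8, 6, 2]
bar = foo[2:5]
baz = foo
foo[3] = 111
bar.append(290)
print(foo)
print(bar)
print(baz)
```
[9, 6, 8, 111, 2]
[8, 6, 2, 290]
[9, 6, 8, 111, 2]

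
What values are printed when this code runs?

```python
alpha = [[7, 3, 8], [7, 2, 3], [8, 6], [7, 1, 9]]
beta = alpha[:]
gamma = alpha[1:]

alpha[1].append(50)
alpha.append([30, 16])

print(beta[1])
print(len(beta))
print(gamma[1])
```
[7, 2, 3, 50]
4
[8, 6]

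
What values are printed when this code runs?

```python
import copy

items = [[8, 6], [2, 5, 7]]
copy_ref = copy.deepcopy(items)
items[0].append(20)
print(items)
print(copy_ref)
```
[[8, 6, 20], [2, 5, 7]]
[[8, 6], [2, 5, 7]]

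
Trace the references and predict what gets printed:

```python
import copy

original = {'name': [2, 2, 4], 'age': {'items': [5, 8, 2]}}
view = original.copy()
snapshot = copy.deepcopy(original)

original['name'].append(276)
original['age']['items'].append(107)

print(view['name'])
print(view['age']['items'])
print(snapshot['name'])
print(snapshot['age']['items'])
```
[2, 2, 4, 276]
[5, 8, 2, 107]
[2, 2, 4]
[5, 8, 2]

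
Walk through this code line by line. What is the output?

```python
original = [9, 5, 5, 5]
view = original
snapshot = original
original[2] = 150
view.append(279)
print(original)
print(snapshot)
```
[9, 5, 150, 5, 279]
[9, 5, 150, 5, 279]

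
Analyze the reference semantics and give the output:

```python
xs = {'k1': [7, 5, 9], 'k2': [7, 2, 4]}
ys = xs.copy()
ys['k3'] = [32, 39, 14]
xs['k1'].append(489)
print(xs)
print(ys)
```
{'k1': [7, 5, 9, 489], 'k2': [7, 2, 4]}
{'k1': [7, 5, 9, 489], 'k2': [7, 2, 4], 'k3': [32, 39, 14]}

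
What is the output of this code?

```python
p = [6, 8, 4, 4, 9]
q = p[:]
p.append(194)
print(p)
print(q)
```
[6, 8, 4, 4, 9, 194]
[6, 8, 4, 4, 9]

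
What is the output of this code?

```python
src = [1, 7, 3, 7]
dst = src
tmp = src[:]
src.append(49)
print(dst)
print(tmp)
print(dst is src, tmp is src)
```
[1, 7, 3, 7, 49]
[1, 7, 3, 7]
True False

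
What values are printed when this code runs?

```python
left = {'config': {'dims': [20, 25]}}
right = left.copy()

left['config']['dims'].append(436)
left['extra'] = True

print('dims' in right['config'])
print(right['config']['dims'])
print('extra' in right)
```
True
[20, 25, 436]
False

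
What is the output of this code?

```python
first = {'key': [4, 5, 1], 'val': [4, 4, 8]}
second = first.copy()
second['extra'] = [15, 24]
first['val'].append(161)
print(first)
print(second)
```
{'key': [4, 5, 1], 'val': [4, 4, 8, 161]}
{'key': [4, 5, 1], 'val': [4, 4, 8, 161], 'extra': [15, 24]}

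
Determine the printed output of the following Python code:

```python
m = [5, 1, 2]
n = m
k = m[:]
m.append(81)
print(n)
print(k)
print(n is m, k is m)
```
[5, 1, 2, 81]
[5, 1, 2]
True False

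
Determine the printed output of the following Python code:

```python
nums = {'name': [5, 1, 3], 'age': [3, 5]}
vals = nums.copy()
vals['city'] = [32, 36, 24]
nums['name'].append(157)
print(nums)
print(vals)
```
{'name': [5, 1, 3, 157], 'age': [3, 5]}
{'name': [5, 1, 3, 157], 'age': [3, 5], 'city': [32, 36, 24]}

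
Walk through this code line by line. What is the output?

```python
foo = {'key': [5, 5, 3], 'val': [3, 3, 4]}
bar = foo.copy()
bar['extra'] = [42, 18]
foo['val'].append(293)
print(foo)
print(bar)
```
{'key': [5, 5, 3], 'val': [3, 3, 4, 293]}
{'key': [5, 5, 3], 'val': [3, 3, 4, 293], 'extra': [42, 18]}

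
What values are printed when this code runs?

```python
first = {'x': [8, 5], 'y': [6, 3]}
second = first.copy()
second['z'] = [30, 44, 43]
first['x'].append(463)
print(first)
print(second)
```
{'x': [8, 5, 463], 'y': [6, 3]}
{'x': [8, 5, 463], 'y': [6, 3], 'z': [30, 44, 43]}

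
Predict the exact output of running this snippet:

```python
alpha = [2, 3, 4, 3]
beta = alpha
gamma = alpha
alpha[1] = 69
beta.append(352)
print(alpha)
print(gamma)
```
[2, 69, 4, 3, 352]
[2, 69, 4, 3, 352]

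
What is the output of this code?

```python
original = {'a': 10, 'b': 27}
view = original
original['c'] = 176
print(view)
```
{'a': 10, 'b': 27, 'c': 176}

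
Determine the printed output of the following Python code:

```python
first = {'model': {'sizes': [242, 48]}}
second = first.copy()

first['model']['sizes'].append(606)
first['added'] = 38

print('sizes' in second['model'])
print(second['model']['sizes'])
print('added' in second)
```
True
[242, 48, 606]
False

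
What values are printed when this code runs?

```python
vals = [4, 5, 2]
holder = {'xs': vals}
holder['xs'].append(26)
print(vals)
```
[4, 5, 2, 26]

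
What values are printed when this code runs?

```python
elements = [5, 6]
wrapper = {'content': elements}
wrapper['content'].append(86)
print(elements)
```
[5, 6, 86]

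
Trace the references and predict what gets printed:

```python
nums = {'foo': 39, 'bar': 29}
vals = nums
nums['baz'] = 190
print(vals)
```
{'foo': 39, 'bar': 29, 'baz': 190}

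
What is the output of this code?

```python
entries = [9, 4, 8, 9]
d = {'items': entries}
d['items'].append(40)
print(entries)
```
[9, 4, 8, 9, 40]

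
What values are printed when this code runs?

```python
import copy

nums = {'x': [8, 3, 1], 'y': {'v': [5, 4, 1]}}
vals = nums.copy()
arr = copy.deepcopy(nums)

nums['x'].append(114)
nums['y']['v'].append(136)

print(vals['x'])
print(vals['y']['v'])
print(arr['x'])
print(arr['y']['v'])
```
[8, 3, 1, 114]
[5, 4, 1, 136]
[8, 3, 1]
[5, 4, 1]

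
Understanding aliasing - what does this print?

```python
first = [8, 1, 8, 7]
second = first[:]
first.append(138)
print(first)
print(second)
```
[8, 1, 8, 7, 138]
[8, 1, 8, 7]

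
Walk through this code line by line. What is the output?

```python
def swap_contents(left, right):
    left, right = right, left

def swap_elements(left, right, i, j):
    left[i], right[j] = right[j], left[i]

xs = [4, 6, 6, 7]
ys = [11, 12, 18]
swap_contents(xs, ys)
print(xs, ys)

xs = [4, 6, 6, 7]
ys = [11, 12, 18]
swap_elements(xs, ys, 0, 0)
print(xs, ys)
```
[4, 6, 6, 7] [11, 12, 18]
[11, 6, 6, 7] [4, 12, 18]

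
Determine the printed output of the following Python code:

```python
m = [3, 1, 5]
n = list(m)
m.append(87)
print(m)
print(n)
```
[3, 1, 5, 87]
[3, 1, 5]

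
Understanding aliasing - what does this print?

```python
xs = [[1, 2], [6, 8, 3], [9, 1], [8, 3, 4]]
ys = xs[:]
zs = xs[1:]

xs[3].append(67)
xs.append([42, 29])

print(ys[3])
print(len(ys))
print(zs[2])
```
[8, 3, 4, 67]
4
[8, 3, 4, 67]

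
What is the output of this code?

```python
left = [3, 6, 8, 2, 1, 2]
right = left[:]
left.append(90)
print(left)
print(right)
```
[3, 6, 8, 2, 1, 2, 90]
[3, 6, 8, 2, 1, 2]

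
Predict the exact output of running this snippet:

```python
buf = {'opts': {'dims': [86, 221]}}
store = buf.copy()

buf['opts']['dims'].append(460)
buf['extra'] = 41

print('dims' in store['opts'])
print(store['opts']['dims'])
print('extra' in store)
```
True
[86, 221, 460]
False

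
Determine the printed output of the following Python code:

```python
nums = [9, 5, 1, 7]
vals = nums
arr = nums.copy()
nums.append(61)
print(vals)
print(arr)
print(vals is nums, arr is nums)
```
[9, 5, 1, 7, 61]
[9, 5, 1, 7]
True False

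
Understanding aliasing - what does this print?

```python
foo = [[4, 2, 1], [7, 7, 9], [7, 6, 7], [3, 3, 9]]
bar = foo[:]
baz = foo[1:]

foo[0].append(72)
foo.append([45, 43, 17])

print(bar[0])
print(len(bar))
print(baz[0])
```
[4, 2, 1, 72]
4
[7, 7, 9]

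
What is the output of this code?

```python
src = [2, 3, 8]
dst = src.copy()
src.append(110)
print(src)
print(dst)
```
[2, 3, 8, 110]
[2, 3, 8]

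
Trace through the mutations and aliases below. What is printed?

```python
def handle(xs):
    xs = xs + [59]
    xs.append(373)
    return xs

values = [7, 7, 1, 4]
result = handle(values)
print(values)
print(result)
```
[7, 7, 1, 4]
[7, 7, 1, 4, 59, 373]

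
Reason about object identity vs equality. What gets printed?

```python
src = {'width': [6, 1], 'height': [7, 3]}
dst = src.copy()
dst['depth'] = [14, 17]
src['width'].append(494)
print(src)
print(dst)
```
{'width': [6, 1, 494], 'height': [7, 3]}
{'width': [6, 1, 494], 'height': [7, 3], 'depth': [14, 17]}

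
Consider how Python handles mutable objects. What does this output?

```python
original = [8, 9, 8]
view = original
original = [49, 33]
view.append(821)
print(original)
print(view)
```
[49, 33]
[8, 9, 8, 821]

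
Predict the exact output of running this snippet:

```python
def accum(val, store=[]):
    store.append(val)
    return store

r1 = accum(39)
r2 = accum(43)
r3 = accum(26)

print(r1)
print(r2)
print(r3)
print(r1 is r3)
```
[39, 43, 26]
[39, 43, 26]
[39, 43, 26]
True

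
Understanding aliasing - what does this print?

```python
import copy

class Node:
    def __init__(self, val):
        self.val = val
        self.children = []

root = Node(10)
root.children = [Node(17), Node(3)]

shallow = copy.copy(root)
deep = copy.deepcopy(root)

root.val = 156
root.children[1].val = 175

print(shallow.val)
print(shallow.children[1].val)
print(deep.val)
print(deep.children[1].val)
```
10
175
10
3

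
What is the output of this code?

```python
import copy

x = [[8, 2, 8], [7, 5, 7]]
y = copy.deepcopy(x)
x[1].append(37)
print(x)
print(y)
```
[[8, 2, 8], [7, 5, 7, 37]]
[[8, 2, 8], [7, 5, 7]]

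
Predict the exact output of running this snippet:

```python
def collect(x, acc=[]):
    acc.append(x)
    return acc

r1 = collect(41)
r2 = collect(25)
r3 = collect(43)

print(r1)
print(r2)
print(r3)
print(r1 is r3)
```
[41, 25, 43]
[41, 25, 43]
[41, 25, 43]
True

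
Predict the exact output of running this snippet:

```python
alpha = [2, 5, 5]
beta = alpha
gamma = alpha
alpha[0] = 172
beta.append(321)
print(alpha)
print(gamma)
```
[172, 5, 5, 321]
[172, 5, 5, 321]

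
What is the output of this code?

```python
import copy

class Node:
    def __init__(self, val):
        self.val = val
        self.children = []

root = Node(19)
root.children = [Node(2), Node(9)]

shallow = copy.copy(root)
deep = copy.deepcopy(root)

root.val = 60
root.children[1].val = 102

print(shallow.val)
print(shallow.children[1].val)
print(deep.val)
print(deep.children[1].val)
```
19
102
19
9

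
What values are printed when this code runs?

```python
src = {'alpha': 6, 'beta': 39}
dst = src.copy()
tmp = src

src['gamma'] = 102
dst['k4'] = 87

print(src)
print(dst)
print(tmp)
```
{'alpha': 6, 'beta': 39, 'gamma': 102}
{'alpha': 6, 'beta': 39, 'k4': 87}
{'alpha': 6, 'beta': 39, 'gamma': 102}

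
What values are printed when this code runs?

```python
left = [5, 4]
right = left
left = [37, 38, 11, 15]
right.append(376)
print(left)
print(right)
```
[37, 38, 11, 15]
[5, 4, 376]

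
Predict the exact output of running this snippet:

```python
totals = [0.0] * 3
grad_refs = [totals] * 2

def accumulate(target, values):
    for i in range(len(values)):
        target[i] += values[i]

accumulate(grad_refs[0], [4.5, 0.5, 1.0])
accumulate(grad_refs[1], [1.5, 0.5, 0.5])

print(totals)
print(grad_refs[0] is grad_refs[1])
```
[6.0, 1.0, 1.5]
True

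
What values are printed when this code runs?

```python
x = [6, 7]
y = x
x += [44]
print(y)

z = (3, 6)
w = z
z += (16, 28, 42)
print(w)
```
[6, 7, 44]
(3, 6)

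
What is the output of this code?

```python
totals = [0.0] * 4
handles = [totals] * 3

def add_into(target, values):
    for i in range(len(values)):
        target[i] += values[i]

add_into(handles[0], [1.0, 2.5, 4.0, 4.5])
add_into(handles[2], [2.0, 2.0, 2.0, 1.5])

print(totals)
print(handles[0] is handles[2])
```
[3.0, 4.5, 6.0, 6.0]
True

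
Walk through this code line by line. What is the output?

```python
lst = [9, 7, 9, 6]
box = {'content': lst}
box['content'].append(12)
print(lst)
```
[9, 7, 9, 6, 12]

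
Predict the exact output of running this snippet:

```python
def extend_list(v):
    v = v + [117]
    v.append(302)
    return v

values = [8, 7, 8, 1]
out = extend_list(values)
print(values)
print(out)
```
[8, 7, 8, 1]
[8, 7, 8, 1, 117, 302]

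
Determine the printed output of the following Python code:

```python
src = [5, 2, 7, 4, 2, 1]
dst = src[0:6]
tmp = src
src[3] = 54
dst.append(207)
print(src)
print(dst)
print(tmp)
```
[5, 2, 7, 54, 2, 1]
[5, 2, 7, 4, 2, 1, 207]
[5, 2, 7, 54, 2, 1]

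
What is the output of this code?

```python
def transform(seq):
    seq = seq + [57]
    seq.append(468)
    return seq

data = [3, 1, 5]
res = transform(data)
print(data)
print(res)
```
[3, 1, 5]
[3, 1, 5, 57, 468]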